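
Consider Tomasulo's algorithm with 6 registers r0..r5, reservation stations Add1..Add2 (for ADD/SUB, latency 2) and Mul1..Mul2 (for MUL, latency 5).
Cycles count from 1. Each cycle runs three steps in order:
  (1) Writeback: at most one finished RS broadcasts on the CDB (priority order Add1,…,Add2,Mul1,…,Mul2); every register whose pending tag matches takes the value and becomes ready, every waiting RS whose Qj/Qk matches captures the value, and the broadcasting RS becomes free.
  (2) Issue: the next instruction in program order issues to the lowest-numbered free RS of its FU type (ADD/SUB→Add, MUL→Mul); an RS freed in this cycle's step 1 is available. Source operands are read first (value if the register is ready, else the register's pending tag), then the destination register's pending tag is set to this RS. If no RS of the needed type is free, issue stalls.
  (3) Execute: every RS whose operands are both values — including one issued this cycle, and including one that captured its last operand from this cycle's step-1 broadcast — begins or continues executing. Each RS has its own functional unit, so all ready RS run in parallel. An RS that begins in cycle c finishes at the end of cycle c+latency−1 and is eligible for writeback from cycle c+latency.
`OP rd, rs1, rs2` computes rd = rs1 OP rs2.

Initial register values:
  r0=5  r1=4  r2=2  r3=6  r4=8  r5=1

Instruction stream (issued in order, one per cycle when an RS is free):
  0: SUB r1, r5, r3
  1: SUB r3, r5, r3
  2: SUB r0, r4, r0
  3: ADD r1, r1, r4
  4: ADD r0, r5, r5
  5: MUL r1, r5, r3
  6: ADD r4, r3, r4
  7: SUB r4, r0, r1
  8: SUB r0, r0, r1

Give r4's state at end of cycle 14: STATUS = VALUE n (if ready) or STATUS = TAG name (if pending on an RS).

cycle 1: issue SUB r1<-Add1 // r0:5,r1:Add1,r2:2,r3:6,r4:8,r5:1
cycle 2: issue SUB r3<-Add2 // r0:5,r1:Add1,r2:2,r3:Add2,r4:8,r5:1
cycle 3: CDB Add1=-5; issue SUB r0<-Add1 // r0:Add1,r1:-5,r2:2,r3:Add2,r4:8,r5:1
cycle 4: CDB Add2=-5; issue ADD r1<-Add2 // r0:Add1,r1:Add2,r2:2,r3:-5,r4:8,r5:1
cycle 5: CDB Add1=3; issue ADD r0<-Add1 // r0:Add1,r1:Add2,r2:2,r3:-5,r4:8,r5:1
cycle 6: CDB Add2=3; issue MUL r1<-Mul1 // r0:Add1,r1:Mul1,r2:2,r3:-5,r4:8,r5:1
cycle 7: CDB Add1=2; issue ADD r4<-Add1 // r0:2,r1:Mul1,r2:2,r3:-5,r4:Add1,r5:1
cycle 8: issue SUB r4<-Add2 // r0:2,r1:Mul1,r2:2,r3:-5,r4:Add2,r5:1
cycle 9: CDB Add1=3; issue SUB r0<-Add1 // r0:Add1,r1:Mul1,r2:2,r3:-5,r4:Add2,r5:1
cycle 10: - // r0:Add1,r1:Mul1,r2:2,r3:-5,r4:Add2,r5:1
cycle 11: CDB Mul1=-5 // r0:Add1,r1:-5,r2:2,r3:-5,r4:Add2,r5:1
cycle 12: - // r0:Add1,r1:-5,r2:2,r3:-5,r4:Add2,r5:1
cycle 13: CDB Add1=7 // r0:7,r1:-5,r2:2,r3:-5,r4:Add2,r5:1
cycle 14: CDB Add2=7 // r0:7,r1:-5,r2:2,r3:-5,r4:7,r5:1

STATUS = VALUE 7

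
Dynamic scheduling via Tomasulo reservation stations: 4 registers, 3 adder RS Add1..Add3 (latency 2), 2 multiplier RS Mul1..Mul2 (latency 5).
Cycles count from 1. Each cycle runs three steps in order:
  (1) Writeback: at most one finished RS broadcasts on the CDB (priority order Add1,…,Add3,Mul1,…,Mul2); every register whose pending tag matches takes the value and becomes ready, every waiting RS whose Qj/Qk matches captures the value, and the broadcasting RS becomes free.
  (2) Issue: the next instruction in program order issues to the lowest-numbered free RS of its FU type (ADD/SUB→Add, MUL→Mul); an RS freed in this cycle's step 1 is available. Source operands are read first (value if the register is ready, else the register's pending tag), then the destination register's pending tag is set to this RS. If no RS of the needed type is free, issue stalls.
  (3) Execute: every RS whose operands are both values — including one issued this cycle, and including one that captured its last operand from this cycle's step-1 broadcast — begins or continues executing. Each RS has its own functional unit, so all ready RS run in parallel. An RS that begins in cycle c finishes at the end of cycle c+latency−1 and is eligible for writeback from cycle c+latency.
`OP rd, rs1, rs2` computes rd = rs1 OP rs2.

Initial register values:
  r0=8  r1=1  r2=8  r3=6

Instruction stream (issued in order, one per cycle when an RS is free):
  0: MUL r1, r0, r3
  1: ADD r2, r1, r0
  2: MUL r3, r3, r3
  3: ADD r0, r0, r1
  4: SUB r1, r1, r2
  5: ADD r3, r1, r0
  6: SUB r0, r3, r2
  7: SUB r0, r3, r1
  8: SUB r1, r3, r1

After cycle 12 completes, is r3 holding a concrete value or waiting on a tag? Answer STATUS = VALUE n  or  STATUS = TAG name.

c1: issue MUL r1<-Mul1 | r0:8,r1:Mul1,r2:8,r3:6
c2: issue ADD r2<-Add1 | r0:8,r1:Mul1,r2:Add1,r3:6
c3: issue MUL r3<-Mul2 | r0:8,r1:Mul1,r2:Add1,r3:Mul2
c4: issue ADD r0<-Add2 | r0:Add2,r1:Mul1,r2:Add1,r3:Mul2
c5: issue SUB r1<-Add3 | r0:Add2,r1:Add3,r2:Add1,r3:Mul2
c6: CDB Mul1=48; stall | r0:Add2,r1:Add3,r2:Add1,r3:Mul2
c7: stall | r0:Add2,r1:Add3,r2:Add1,r3:Mul2
c8: CDB Add1=56; issue ADD r3<-Add1 | r0:Add2,r1:Add3,r2:56,r3:Add1
c9: CDB Add2=56; issue SUB r0<-Add2 | r0:Add2,r1:Add3,r2:56,r3:Add1
c10: CDB Add3=-8; issue SUB r0<-Add3 | r0:Add3,r1:-8,r2:56,r3:Add1
c11: CDB Mul2=36; stall | r0:Add3,r1:-8,r2:56,r3:Add1
c12: CDB Add1=48; issue SUB r1<-Add1 | r0:Add3,r1:Add1,r2:56,r3:48

STATUS = VALUE 48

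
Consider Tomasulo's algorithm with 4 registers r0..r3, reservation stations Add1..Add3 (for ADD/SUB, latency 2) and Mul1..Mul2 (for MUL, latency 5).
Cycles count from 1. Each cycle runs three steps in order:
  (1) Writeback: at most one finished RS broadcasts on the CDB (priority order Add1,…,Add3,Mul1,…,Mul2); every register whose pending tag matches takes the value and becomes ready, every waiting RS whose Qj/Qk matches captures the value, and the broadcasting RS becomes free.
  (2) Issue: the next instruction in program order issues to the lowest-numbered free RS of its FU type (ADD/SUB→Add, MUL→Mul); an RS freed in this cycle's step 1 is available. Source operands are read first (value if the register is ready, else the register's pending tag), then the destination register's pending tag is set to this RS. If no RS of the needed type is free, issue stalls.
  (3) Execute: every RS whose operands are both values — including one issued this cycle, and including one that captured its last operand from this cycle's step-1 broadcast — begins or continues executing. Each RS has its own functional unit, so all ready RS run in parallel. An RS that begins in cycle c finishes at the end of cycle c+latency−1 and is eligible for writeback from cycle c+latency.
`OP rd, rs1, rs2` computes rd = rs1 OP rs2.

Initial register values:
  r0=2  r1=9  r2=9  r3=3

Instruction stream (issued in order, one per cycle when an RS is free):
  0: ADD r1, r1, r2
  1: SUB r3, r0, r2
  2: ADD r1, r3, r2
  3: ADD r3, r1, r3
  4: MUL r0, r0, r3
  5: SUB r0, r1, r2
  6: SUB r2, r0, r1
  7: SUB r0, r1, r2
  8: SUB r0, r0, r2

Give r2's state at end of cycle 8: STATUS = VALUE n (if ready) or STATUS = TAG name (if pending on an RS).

  c1: issue ADD r1<-Add1  regs: r0:2,r1:Add1,r2:9,r3:3
  c2: issue SUB r3<-Add2  regs: r0:2,r1:Add1,r2:9,r3:Add2
  c3: CDB Add1=18; issue ADD r1<-Add1  regs: r0:2,r1:Add1,r2:9,r3:Add2
  c4: CDB Add2=-7; issue ADD r3<-Add2  regs: r0:2,r1:Add1,r2:9,r3:Add2
  c5: issue MUL r0<-Mul1  regs: r0:Mul1,r1:Add1,r2:9,r3:Add2
  c6: CDB Add1=2; issue SUB r0<-Add1  regs: r0:Add1,r1:2,r2:9,r3:Add2
  c7: issue SUB r2<-Add3  regs: r0:Add1,r1:2,r2:Add3,r3:Add2
  c8: CDB Add1=-7; issue SUB r0<-Add1  regs: r0:Add1,r1:2,r2:Add3,r3:Add2

STATUS = TAG Add3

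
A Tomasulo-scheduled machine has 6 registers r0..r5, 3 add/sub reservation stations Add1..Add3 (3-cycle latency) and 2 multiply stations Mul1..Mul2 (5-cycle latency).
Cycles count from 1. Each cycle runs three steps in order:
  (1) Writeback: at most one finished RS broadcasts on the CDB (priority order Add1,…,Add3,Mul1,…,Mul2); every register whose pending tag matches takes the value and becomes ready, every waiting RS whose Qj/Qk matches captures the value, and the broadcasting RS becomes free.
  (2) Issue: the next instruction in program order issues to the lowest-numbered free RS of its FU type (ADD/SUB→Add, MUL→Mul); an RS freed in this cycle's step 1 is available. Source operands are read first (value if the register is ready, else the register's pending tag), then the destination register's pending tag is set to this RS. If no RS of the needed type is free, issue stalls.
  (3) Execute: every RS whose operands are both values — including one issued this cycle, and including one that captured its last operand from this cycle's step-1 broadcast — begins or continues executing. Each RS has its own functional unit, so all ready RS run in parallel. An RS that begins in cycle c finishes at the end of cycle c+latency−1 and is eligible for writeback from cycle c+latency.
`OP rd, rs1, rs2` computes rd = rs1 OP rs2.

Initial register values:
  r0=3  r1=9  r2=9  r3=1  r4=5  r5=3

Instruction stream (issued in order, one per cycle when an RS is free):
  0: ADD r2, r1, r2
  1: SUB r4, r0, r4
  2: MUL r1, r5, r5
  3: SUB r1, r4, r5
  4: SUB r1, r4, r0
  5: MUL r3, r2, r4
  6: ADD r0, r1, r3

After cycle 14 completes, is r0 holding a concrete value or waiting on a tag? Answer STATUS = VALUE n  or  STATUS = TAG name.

STATUS = VALUE -41

cycle 1: issue ADD r2<-Add1 // r0:3,r1:9,r2:Add1,r3:1,r4:5,r5:3
cycle 2: issue SUB r4<-Add2 // r0:3,r1:9,r2:Add1,r3:1,r4:Add2,r5:3
cycle 3: issue MUL r1<-Mul1 // r0:3,r1:Mul1,r2:Add1,r3:1,r4:Add2,r5:3
cycle 4: CDB Add1=18; issue SUB r1<-Add1 // r0:3,r1:Add1,r2:18,r3:1,r4:Add2,r5:3
cycle 5: CDB Add2=-2; issue SUB r1<-Add2 // r0:3,r1:Add2,r2:18,r3:1,r4:-2,r5:3
cycle 6: issue MUL r3<-Mul2 // r0:3,r1:Add2,r2:18,r3:Mul2,r4:-2,r5:3
cycle 7: issue ADD r0<-Add3 // r0:Add3,r1:Add2,r2:18,r3:Mul2,r4:-2,r5:3
cycle 8: CDB Add1=-5 // r0:Add3,r1:Add2,r2:18,r3:Mul2,r4:-2,r5:3
cycle 9: CDB Add2=-5 // r0:Add3,r1:-5,r2:18,r3:Mul2,r4:-2,r5:3
cycle 10: CDB Mul1=9 // r0:Add3,r1:-5,r2:18,r3:Mul2,r4:-2,r5:3
cycle 11: CDB Mul2=-36 // r0:Add3,r1:-5,r2:18,r3:-36,r4:-2,r5:3
cycle 12: - // r0:Add3,r1:-5,r2:18,r3:-36,r4:-2,r5:3
cycle 13: - // r0:Add3,r1:-5,r2:18,r3:-36,r4:-2,r5:3
cycle 14: CDB Add3=-41 // r0:-41,r1:-5,r2:18,r3:-36,r4:-2,r5:3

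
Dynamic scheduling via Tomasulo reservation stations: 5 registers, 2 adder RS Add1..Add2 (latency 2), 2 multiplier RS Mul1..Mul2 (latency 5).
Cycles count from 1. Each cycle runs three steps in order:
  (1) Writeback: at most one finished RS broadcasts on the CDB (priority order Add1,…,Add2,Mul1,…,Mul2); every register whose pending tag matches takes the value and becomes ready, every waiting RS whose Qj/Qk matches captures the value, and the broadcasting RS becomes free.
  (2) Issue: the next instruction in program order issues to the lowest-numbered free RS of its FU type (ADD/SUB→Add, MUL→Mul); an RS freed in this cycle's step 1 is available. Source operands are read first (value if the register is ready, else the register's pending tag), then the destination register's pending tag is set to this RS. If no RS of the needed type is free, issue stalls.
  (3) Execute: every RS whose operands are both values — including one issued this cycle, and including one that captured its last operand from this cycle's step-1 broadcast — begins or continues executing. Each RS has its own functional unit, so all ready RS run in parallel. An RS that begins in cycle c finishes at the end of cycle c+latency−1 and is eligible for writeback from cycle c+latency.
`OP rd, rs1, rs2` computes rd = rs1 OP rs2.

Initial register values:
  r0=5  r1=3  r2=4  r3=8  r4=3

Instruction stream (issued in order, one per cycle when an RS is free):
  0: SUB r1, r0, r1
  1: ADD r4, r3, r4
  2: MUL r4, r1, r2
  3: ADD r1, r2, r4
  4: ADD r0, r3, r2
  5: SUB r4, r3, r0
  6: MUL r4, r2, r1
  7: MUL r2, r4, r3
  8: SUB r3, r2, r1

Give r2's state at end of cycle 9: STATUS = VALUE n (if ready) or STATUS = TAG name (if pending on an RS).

c1: issue SUB r1<-Add1 | r0:5,r1:Add1,r2:4,r3:8,r4:3
c2: issue ADD r4<-Add2 | r0:5,r1:Add1,r2:4,r3:8,r4:Add2
c3: CDB Add1=2; issue MUL r4<-Mul1 | r0:5,r1:2,r2:4,r3:8,r4:Mul1
c4: CDB Add2=11; issue ADD r1<-Add1 | r0:5,r1:Add1,r2:4,r3:8,r4:Mul1
c5: issue ADD r0<-Add2 | r0:Add2,r1:Add1,r2:4,r3:8,r4:Mul1
c6: stall | r0:Add2,r1:Add1,r2:4,r3:8,r4:Mul1
c7: CDB Add2=12; issue SUB r4<-Add2 | r0:12,r1:Add1,r2:4,r3:8,r4:Add2
c8: CDB Mul1=8; issue MUL r4<-Mul1 | r0:12,r1:Add1,r2:4,r3:8,r4:Mul1
c9: CDB Add2=-4; issue MUL r2<-Mul2 | r0:12,r1:Add1,r2:Mul2,r3:8,r4:Mul1

STATUS = TAG Mul2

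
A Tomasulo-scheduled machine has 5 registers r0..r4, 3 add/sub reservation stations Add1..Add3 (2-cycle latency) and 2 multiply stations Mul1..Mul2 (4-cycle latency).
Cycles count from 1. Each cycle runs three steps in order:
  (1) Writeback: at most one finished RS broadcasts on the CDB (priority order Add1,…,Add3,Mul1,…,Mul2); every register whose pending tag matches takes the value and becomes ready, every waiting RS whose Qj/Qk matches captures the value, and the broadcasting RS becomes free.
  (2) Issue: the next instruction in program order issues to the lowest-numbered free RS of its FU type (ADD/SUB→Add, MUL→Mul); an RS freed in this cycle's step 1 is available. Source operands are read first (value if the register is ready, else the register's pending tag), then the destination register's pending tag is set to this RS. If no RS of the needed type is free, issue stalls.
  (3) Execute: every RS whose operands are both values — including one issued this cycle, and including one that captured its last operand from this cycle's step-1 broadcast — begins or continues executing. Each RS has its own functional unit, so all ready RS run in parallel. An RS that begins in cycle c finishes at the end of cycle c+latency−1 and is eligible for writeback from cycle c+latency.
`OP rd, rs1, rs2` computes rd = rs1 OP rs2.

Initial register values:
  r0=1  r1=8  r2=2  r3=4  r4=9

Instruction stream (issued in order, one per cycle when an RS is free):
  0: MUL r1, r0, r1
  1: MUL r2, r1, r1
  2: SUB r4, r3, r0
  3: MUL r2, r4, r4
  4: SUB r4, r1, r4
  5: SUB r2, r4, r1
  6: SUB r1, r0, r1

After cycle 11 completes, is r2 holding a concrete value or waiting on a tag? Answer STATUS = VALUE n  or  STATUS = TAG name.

STATUS = TAG Add2

c1: issue MUL r1<-Mul1 | r0:1,r1:Mul1,r2:2,r3:4,r4:9
c2: issue MUL r2<-Mul2 | r0:1,r1:Mul1,r2:Mul2,r3:4,r4:9
c3: issue SUB r4<-Add1 | r0:1,r1:Mul1,r2:Mul2,r3:4,r4:Add1
c4: stall | r0:1,r1:Mul1,r2:Mul2,r3:4,r4:Add1
c5: CDB Add1=3; stall | r0:1,r1:Mul1,r2:Mul2,r3:4,r4:3
c6: CDB Mul1=8; issue MUL r2<-Mul1 | r0:1,r1:8,r2:Mul1,r3:4,r4:3
c7: issue SUB r4<-Add1 | r0:1,r1:8,r2:Mul1,r3:4,r4:Add1
c8: issue SUB r2<-Add2 | r0:1,r1:8,r2:Add2,r3:4,r4:Add1
c9: CDB Add1=5; issue SUB r1<-Add1 | r0:1,r1:Add1,r2:Add2,r3:4,r4:5
c10: CDB Mul1=9 | r0:1,r1:Add1,r2:Add2,r3:4,r4:5
c11: CDB Add1=-7 | r0:1,r1:-7,r2:Add2,r3:4,r4:5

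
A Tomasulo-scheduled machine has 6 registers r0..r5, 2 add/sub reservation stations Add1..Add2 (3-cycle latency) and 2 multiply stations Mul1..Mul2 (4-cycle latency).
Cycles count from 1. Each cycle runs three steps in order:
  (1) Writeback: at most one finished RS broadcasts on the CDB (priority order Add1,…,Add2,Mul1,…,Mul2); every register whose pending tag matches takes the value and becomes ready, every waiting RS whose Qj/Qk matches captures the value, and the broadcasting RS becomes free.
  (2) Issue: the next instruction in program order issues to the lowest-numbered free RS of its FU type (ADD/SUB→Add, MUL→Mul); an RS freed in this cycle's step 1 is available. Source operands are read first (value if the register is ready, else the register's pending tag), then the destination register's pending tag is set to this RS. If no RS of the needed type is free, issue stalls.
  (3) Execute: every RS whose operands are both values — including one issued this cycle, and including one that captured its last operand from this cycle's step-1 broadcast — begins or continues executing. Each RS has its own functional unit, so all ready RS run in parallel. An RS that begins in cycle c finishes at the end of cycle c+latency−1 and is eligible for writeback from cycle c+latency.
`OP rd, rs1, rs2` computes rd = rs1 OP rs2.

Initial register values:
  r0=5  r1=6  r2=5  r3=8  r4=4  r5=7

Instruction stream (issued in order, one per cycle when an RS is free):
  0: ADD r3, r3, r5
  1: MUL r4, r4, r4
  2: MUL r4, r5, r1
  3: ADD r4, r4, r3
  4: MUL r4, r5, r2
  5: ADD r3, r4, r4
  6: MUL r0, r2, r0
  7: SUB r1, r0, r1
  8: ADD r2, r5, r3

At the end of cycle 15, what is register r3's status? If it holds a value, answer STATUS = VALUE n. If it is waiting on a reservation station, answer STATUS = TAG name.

cycle 1: issue ADD r3<-Add1 // r0:5,r1:6,r2:5,r3:Add1,r4:4,r5:7
cycle 2: issue MUL r4<-Mul1 // r0:5,r1:6,r2:5,r3:Add1,r4:Mul1,r5:7
cycle 3: issue MUL r4<-Mul2 // r0:5,r1:6,r2:5,r3:Add1,r4:Mul2,r5:7
cycle 4: CDB Add1=15; issue ADD r4<-Add1 // r0:5,r1:6,r2:5,r3:15,r4:Add1,r5:7
cycle 5: stall // r0:5,r1:6,r2:5,r3:15,r4:Add1,r5:7
cycle 6: CDB Mul1=16; issue MUL r4<-Mul1 // r0:5,r1:6,r2:5,r3:15,r4:Mul1,r5:7
cycle 7: CDB Mul2=42; issue ADD r3<-Add2 // r0:5,r1:6,r2:5,r3:Add2,r4:Mul1,r5:7
cycle 8: issue MUL r0<-Mul2 // r0:Mul2,r1:6,r2:5,r3:Add2,r4:Mul1,r5:7
cycle 9: stall // r0:Mul2,r1:6,r2:5,r3:Add2,r4:Mul1,r5:7
cycle 10: CDB Add1=57; issue SUB r1<-Add1 // r0:Mul2,r1:Add1,r2:5,r3:Add2,r4:Mul1,r5:7
cycle 11: CDB Mul1=35; stall // r0:Mul2,r1:Add1,r2:5,r3:Add2,r4:35,r5:7
cycle 12: CDB Mul2=25; stall // r0:25,r1:Add1,r2:5,r3:Add2,r4:35,r5:7
cycle 13: stall // r0:25,r1:Add1,r2:5,r3:Add2,r4:35,r5:7
cycle 14: CDB Add2=70; issue ADD r2<-Add2 // r0:25,r1:Add1,r2:Add2,r3:70,r4:35,r5:7
cycle 15: CDB Add1=19 // r0:25,r1:19,r2:Add2,r3:70,r4:35,r5:7

STATUS = VALUE 70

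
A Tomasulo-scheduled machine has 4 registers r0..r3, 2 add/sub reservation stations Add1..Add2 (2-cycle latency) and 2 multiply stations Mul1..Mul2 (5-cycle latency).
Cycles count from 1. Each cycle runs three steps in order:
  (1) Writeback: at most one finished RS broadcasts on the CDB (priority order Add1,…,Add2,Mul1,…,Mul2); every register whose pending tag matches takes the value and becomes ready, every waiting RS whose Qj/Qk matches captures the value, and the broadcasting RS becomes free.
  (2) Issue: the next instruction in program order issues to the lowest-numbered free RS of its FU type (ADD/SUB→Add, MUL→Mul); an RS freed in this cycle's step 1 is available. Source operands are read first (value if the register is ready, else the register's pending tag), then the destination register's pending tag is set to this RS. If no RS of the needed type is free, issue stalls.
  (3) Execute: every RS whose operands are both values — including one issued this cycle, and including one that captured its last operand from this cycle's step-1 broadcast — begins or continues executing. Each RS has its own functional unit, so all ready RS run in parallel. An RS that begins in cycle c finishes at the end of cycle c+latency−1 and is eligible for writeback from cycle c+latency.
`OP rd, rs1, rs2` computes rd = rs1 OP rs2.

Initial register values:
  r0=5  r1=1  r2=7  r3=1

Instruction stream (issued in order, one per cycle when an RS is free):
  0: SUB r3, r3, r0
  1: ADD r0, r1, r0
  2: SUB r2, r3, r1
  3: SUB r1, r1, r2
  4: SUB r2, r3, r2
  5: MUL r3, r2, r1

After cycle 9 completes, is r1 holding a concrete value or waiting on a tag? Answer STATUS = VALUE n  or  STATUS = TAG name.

c1: issue SUB r3<-Add1 | r0:5,r1:1,r2:7,r3:Add1
c2: issue ADD r0<-Add2 | r0:Add2,r1:1,r2:7,r3:Add1
c3: CDB Add1=-4; issue SUB r2<-Add1 | r0:Add2,r1:1,r2:Add1,r3:-4
c4: CDB Add2=6; issue SUB r1<-Add2 | r0:6,r1:Add2,r2:Add1,r3:-4
c5: CDB Add1=-5; issue SUB r2<-Add1 | r0:6,r1:Add2,r2:Add1,r3:-4
c6: issue MUL r3<-Mul1 | r0:6,r1:Add2,r2:Add1,r3:Mul1
c7: CDB Add1=1 | r0:6,r1:Add2,r2:1,r3:Mul1
c8: CDB Add2=6 | r0:6,r1:6,r2:1,r3:Mul1
c9: - | r0:6,r1:6,r2:1,r3:Mul1

STATUS = VALUE 6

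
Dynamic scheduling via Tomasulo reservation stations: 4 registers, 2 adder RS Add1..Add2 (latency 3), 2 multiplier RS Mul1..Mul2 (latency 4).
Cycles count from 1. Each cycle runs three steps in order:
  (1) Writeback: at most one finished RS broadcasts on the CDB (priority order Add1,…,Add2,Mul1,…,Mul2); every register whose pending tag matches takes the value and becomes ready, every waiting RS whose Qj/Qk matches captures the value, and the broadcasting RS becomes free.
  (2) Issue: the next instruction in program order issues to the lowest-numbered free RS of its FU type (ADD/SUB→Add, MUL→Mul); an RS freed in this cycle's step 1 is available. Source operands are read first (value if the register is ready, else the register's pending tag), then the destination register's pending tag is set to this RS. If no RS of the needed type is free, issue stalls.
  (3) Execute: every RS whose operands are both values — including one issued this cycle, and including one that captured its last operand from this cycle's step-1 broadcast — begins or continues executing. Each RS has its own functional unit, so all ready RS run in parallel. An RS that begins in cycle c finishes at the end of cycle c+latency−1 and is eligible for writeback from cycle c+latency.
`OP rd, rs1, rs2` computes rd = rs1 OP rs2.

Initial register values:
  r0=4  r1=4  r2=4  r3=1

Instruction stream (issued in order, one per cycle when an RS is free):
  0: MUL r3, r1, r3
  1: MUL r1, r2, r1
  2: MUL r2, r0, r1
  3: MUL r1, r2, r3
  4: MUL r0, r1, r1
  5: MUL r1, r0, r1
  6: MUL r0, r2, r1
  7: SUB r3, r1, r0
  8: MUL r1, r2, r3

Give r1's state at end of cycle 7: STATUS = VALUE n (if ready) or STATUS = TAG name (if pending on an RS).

cycle 1: issue MUL r3<-Mul1 // r0:4,r1:4,r2:4,r3:Mul1
cycle 2: issue MUL r1<-Mul2 // r0:4,r1:Mul2,r2:4,r3:Mul1
cycle 3: stall // r0:4,r1:Mul2,r2:4,r3:Mul1
cycle 4: stall // r0:4,r1:Mul2,r2:4,r3:Mul1
cycle 5: CDB Mul1=4; issue MUL r2<-Mul1 // r0:4,r1:Mul2,r2:Mul1,r3:4
cycle 6: CDB Mul2=16; issue MUL r1<-Mul2 // r0:4,r1:Mul2,r2:Mul1,r3:4
cycle 7: stall // r0:4,r1:Mul2,r2:Mul1,r3:4

STATUS = TAG Mul2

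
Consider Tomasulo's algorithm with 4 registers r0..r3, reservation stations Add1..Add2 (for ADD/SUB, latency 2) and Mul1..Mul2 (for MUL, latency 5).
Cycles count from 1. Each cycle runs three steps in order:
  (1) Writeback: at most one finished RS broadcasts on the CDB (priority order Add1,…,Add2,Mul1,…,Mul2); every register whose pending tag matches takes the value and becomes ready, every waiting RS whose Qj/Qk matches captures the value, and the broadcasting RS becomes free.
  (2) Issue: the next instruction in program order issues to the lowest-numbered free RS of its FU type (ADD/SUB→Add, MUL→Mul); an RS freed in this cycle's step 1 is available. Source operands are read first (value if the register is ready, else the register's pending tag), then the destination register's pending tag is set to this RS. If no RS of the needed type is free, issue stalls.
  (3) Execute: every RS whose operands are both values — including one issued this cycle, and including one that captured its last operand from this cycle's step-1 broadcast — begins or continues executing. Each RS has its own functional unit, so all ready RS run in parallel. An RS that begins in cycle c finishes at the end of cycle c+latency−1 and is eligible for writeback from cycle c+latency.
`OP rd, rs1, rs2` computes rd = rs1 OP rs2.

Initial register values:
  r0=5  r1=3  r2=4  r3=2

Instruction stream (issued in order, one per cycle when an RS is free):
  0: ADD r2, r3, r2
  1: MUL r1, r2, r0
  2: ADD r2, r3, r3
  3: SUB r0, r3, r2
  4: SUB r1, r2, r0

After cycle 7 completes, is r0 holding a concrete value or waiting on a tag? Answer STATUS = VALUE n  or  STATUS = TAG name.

c1: issue ADD r2<-Add1 | r0:5,r1:3,r2:Add1,r3:2
c2: issue MUL r1<-Mul1 | r0:5,r1:Mul1,r2:Add1,r3:2
c3: CDB Add1=6; issue ADD r2<-Add1 | r0:5,r1:Mul1,r2:Add1,r3:2
c4: issue SUB r0<-Add2 | r0:Add2,r1:Mul1,r2:Add1,r3:2
c5: CDB Add1=4; issue SUB r1<-Add1 | r0:Add2,r1:Add1,r2:4,r3:2
c6: - | r0:Add2,r1:Add1,r2:4,r3:2
c7: CDB Add2=-2 | r0:-2,r1:Add1,r2:4,r3:2

STATUS = VALUE -2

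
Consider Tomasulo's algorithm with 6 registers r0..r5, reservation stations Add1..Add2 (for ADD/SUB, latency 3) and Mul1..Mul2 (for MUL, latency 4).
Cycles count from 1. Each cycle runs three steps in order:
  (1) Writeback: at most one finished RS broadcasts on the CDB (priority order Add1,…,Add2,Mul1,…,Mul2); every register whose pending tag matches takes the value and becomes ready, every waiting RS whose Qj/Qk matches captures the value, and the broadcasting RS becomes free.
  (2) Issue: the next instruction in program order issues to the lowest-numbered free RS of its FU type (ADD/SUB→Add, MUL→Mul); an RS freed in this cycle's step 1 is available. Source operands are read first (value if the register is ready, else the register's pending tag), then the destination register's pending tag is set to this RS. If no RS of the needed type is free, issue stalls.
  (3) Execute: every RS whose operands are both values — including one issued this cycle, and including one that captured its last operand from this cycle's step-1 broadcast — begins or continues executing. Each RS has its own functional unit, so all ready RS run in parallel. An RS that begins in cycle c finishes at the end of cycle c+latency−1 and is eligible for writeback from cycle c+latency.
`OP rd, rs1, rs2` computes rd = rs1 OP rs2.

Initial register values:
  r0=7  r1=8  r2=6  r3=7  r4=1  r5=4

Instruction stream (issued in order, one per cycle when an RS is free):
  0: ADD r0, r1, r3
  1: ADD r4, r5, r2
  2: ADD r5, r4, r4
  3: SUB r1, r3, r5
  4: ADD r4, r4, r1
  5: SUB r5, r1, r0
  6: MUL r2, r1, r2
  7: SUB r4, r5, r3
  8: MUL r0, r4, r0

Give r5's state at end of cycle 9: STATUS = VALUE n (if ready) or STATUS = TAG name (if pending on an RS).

STATUS = VALUE 20

cycle 1: issue ADD r0<-Add1 // r0:Add1,r1:8,r2:6,r3:7,r4:1,r5:4
cycle 2: issue ADD r4<-Add2 // r0:Add1,r1:8,r2:6,r3:7,r4:Add2,r5:4
cycle 3: stall // r0:Add1,r1:8,r2:6,r3:7,r4:Add2,r5:4
cycle 4: CDB Add1=15; issue ADD r5<-Add1 // r0:15,r1:8,r2:6,r3:7,r4:Add2,r5:Add1
cycle 5: CDB Add2=10; issue SUB r1<-Add2 // r0:15,r1:Add2,r2:6,r3:7,r4:10,r5:Add1
cycle 6: stall // r0:15,r1:Add2,r2:6,r3:7,r4:10,r5:Add1
cycle 7: stall // r0:15,r1:Add2,r2:6,r3:7,r4:10,r5:Add1
cycle 8: CDB Add1=20; issue ADD r4<-Add1 // r0:15,r1:Add2,r2:6,r3:7,r4:Add1,r5:20
cycle 9: stall // r0:15,r1:Add2,r2:6,r3:7,r4:Add1,r5:20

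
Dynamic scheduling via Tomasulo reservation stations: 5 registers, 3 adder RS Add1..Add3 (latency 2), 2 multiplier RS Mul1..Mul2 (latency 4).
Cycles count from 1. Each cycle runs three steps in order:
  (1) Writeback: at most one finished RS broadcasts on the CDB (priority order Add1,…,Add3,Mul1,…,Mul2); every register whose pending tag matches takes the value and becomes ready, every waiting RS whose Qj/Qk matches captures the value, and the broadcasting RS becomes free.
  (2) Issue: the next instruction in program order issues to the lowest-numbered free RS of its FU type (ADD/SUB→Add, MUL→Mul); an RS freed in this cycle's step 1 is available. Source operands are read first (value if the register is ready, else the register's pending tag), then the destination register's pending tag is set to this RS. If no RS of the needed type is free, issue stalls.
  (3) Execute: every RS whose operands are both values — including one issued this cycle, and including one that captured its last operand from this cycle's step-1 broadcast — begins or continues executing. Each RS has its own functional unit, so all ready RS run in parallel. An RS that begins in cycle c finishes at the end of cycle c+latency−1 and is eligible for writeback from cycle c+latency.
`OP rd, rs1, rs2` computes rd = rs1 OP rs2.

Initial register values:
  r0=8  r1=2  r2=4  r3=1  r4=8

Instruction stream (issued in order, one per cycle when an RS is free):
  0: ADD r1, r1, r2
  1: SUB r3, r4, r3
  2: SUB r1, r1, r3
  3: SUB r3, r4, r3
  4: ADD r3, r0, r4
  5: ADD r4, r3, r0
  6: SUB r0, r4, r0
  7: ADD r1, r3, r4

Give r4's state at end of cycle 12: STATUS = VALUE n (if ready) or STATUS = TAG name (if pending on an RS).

STATUS = VALUE 24

cycle 1: issue ADD r1<-Add1 // r0:8,r1:Add1,r2:4,r3:1,r4:8
cycle 2: issue SUB r3<-Add2 // r0:8,r1:Add1,r2:4,r3:Add2,r4:8
cycle 3: CDB Add1=6; issue SUB r1<-Add1 // r0:8,r1:Add1,r2:4,r3:Add2,r4:8
cycle 4: CDB Add2=7; issue SUB r3<-Add2 // r0:8,r1:Add1,r2:4,r3:Add2,r4:8
cycle 5: issue ADD r3<-Add3 // r0:8,r1:Add1,r2:4,r3:Add3,r4:8
cycle 6: CDB Add1=-1; issue ADD r4<-Add1 // r0:8,r1:-1,r2:4,r3:Add3,r4:Add1
cycle 7: CDB Add2=1; issue SUB r0<-Add2 // r0:Add2,r1:-1,r2:4,r3:Add3,r4:Add1
cycle 8: CDB Add3=16; issue ADD r1<-Add3 // r0:Add2,r1:Add3,r2:4,r3:16,r4:Add1
cycle 9: - // r0:Add2,r1:Add3,r2:4,r3:16,r4:Add1
cycle 10: CDB Add1=24 // r0:Add2,r1:Add3,r2:4,r3:16,r4:24
cycle 11: - // r0:Add2,r1:Add3,r2:4,r3:16,r4:24
cycle 12: CDB Add2=16 // r0:16,r1:Add3,r2:4,r3:16,r4:24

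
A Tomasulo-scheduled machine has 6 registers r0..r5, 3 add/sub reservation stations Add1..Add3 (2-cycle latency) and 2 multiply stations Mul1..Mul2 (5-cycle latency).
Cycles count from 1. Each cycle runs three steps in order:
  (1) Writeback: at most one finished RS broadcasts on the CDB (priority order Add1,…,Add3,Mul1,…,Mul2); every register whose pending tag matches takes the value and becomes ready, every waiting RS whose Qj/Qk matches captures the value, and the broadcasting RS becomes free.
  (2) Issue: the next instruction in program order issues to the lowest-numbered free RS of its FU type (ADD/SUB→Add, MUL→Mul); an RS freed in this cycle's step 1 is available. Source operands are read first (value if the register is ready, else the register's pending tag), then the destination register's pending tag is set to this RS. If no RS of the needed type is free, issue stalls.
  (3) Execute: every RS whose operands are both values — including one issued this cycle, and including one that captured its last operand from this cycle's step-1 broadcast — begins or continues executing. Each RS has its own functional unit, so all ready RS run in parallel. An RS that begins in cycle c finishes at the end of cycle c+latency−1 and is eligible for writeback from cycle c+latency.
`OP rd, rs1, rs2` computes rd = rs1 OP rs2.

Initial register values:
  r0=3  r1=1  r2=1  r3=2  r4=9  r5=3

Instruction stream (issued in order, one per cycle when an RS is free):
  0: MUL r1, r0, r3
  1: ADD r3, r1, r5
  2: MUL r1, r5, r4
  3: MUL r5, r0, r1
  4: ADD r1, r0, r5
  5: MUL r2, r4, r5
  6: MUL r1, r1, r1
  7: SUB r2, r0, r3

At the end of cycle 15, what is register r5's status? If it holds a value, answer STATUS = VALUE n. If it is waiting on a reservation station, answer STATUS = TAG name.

  c1: issue MUL r1<-Mul1  regs: r0:3,r1:Mul1,r2:1,r3:2,r4:9,r5:3
  c2: issue ADD r3<-Add1  regs: r0:3,r1:Mul1,r2:1,r3:Add1,r4:9,r5:3
  c3: issue MUL r1<-Mul2  regs: r0:3,r1:Mul2,r2:1,r3:Add1,r4:9,r5:3
  c4: stall  regs: r0:3,r1:Mul2,r2:1,r3:Add1,r4:9,r5:3
  c5: stall  regs: r0:3,r1:Mul2,r2:1,r3:Add1,r4:9,r5:3
  c6: CDB Mul1=6; issue MUL r5<-Mul1  regs: r0:3,r1:Mul2,r2:1,r3:Add1,r4:9,r5:Mul1
  c7: issue ADD r1<-Add2  regs: r0:3,r1:Add2,r2:1,r3:Add1,r4:9,r5:Mul1
  c8: CDB Add1=9; stall  regs: r0:3,r1:Add2,r2:1,r3:9,r4:9,r5:Mul1
  c9: CDB Mul2=27; issue MUL r2<-Mul2  regs: r0:3,r1:Add2,r2:Mul2,r3:9,r4:9,r5:Mul1
  c10: stall  regs: r0:3,r1:Add2,r2:Mul2,r3:9,r4:9,r5:Mul1
  c11: stall  regs: r0:3,r1:Add2,r2:Mul2,r3:9,r4:9,r5:Mul1
  c12: stall  regs: r0:3,r1:Add2,r2:Mul2,r3:9,r4:9,r5:Mul1
  c13: stall  regs: r0:3,r1:Add2,r2:Mul2,r3:9,r4:9,r5:Mul1
  c14: CDB Mul1=81; issue MUL r1<-Mul1  regs: r0:3,r1:Mul1,r2:Mul2,r3:9,r4:9,r5:81
  c15: issue SUB r2<-Add1  regs: r0:3,r1:Mul1,r2:Add1,r3:9,r4:9,r5:81

STATUS = VALUE 81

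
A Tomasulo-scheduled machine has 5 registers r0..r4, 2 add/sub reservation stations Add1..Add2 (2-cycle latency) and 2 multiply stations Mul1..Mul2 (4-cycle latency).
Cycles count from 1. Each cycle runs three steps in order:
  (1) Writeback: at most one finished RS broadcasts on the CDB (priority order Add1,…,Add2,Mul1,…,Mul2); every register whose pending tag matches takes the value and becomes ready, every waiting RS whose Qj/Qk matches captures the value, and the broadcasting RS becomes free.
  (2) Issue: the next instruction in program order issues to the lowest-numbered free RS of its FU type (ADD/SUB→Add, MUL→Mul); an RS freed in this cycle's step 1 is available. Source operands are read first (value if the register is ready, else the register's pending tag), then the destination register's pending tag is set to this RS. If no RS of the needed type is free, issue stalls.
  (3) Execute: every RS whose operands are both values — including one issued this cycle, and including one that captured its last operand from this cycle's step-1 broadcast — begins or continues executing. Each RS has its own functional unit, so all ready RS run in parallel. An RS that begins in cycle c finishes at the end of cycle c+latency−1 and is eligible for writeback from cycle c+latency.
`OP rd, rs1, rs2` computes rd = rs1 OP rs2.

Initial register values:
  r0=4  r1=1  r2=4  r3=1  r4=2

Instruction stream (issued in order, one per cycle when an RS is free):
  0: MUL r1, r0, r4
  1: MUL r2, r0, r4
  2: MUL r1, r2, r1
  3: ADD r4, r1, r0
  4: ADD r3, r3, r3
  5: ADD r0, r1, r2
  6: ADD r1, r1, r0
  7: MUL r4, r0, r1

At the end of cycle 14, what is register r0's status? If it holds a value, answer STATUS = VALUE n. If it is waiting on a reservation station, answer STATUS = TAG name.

STATUS = VALUE 72

c1: issue MUL r1<-Mul1 | r0:4,r1:Mul1,r2:4,r3:1,r4:2
c2: issue MUL r2<-Mul2 | r0:4,r1:Mul1,r2:Mul2,r3:1,r4:2
c3: stall | r0:4,r1:Mul1,r2:Mul2,r3:1,r4:2
c4: stall | r0:4,r1:Mul1,r2:Mul2,r3:1,r4:2
c5: CDB Mul1=8; issue MUL r1<-Mul1 | r0:4,r1:Mul1,r2:Mul2,r3:1,r4:2
c6: CDB Mul2=8; issue ADD r4<-Add1 | r0:4,r1:Mul1,r2:8,r3:1,r4:Add1
c7: issue ADD r3<-Add2 | r0:4,r1:Mul1,r2:8,r3:Add2,r4:Add1
c8: stall | r0:4,r1:Mul1,r2:8,r3:Add2,r4:Add1
c9: CDB Add2=2; issue ADD r0<-Add2 | r0:Add2,r1:Mul1,r2:8,r3:2,r4:Add1
c10: CDB Mul1=64; stall | r0:Add2,r1:64,r2:8,r3:2,r4:Add1
c11: stall | r0:Add2,r1:64,r2:8,r3:2,r4:Add1
c12: CDB Add1=68; issue ADD r1<-Add1 | r0:Add2,r1:Add1,r2:8,r3:2,r4:68
c13: CDB Add2=72; issue MUL r4<-Mul1 | r0:72,r1:Add1,r2:8,r3:2,r4:Mul1
c14: - | r0:72,r1:Add1,r2:8,r3:2,r4:Mul1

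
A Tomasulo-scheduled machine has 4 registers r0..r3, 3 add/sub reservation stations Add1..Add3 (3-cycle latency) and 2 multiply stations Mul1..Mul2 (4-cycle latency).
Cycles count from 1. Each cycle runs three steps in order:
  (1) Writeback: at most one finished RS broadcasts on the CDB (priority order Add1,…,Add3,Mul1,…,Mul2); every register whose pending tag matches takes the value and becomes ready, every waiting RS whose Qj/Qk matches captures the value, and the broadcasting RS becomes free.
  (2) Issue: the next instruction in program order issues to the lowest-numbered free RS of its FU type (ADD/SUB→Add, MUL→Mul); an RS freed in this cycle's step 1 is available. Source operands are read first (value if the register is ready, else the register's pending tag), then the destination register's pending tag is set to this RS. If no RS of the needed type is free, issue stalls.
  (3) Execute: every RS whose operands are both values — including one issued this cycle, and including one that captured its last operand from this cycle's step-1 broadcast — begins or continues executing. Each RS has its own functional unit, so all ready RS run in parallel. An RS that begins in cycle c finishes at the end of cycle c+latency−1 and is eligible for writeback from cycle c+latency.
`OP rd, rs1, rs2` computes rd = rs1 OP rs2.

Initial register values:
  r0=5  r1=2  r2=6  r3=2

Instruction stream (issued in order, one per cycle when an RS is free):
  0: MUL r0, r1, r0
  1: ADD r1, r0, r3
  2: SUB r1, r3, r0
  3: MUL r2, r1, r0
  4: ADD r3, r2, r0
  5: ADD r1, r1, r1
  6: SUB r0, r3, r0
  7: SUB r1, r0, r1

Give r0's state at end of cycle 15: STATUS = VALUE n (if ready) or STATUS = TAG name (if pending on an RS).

STATUS = TAG Add2

cycle 1: issue MUL r0<-Mul1 // r0:Mul1,r1:2,r2:6,r3:2
cycle 2: issue ADD r1<-Add1 // r0:Mul1,r1:Add1,r2:6,r3:2
cycle 3: issue SUB r1<-Add2 // r0:Mul1,r1:Add2,r2:6,r3:2
cycle 4: issue MUL r2<-Mul2 // r0:Mul1,r1:Add2,r2:Mul2,r3:2
cycle 5: CDB Mul1=10; issue ADD r3<-Add3 // r0:10,r1:Add2,r2:Mul2,r3:Add3
cycle 6: stall // r0:10,r1:Add2,r2:Mul2,r3:Add3
cycle 7: stall // r0:10,r1:Add2,r2:Mul2,r3:Add3
cycle 8: CDB Add1=12; issue ADD r1<-Add1 // r0:10,r1:Add1,r2:Mul2,r3:Add3
cycle 9: CDB Add2=-8; issue SUB r0<-Add2 // r0:Add2,r1:Add1,r2:Mul2,r3:Add3
cycle 10: stall // r0:Add2,r1:Add1,r2:Mul2,r3:Add3
cycle 11: stall // r0:Add2,r1:Add1,r2:Mul2,r3:Add3
cycle 12: CDB Add1=-16; issue SUB r1<-Add1 // r0:Add2,r1:Add1,r2:Mul2,r3:Add3
cycle 13: CDB Mul2=-80 // r0:Add2,r1:Add1,r2:-80,r3:Add3
cycle 14: - // r0:Add2,r1:Add1,r2:-80,r3:Add3
cycle 15: - // r0:Add2,r1:Add1,r2:-80,r3:Add3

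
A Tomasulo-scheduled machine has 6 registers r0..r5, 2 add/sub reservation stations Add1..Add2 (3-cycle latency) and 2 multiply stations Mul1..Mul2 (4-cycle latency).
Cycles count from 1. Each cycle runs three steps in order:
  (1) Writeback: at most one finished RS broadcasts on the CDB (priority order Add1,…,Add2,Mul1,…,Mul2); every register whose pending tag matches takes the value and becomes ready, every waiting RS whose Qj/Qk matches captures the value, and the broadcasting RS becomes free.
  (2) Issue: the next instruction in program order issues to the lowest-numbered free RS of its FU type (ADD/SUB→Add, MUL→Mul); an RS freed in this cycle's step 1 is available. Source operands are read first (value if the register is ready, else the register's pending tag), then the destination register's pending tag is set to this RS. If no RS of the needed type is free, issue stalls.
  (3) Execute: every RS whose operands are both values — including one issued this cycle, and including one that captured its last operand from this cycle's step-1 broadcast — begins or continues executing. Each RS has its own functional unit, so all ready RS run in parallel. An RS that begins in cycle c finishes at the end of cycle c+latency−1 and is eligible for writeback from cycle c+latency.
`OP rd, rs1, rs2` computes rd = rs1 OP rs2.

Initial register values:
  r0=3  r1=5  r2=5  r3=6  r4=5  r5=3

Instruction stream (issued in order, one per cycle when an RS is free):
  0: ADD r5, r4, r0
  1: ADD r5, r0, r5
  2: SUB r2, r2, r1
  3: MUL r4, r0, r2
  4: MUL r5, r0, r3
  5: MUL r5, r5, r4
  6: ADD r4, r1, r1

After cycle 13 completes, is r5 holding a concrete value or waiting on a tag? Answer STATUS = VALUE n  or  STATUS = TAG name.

STATUS = TAG Mul2

c1: issue ADD r5<-Add1 | r0:3,r1:5,r2:5,r3:6,r4:5,r5:Add1
c2: issue ADD r5<-Add2 | r0:3,r1:5,r2:5,r3:6,r4:5,r5:Add2
c3: stall | r0:3,r1:5,r2:5,r3:6,r4:5,r5:Add2
c4: CDB Add1=8; issue SUB r2<-Add1 | r0:3,r1:5,r2:Add1,r3:6,r4:5,r5:Add2
c5: issue MUL r4<-Mul1 | r0:3,r1:5,r2:Add1,r3:6,r4:Mul1,r5:Add2
c6: issue MUL r5<-Mul2 | r0:3,r1:5,r2:Add1,r3:6,r4:Mul1,r5:Mul2
c7: CDB Add1=0; stall | r0:3,r1:5,r2:0,r3:6,r4:Mul1,r5:Mul2
c8: CDB Add2=11; stall | r0:3,r1:5,r2:0,r3:6,r4:Mul1,r5:Mul2
c9: stall | r0:3,r1:5,r2:0,r3:6,r4:Mul1,r5:Mul2
c10: CDB Mul2=18; issue MUL r5<-Mul2 | r0:3,r1:5,r2:0,r3:6,r4:Mul1,r5:Mul2
c11: CDB Mul1=0; issue ADD r4<-Add1 | r0:3,r1:5,r2:0,r3:6,r4:Add1,r5:Mul2
c12: - | r0:3,r1:5,r2:0,r3:6,r4:Add1,r5:Mul2
c13: - | r0:3,r1:5,r2:0,r3:6,r4:Add1,r5:Mul2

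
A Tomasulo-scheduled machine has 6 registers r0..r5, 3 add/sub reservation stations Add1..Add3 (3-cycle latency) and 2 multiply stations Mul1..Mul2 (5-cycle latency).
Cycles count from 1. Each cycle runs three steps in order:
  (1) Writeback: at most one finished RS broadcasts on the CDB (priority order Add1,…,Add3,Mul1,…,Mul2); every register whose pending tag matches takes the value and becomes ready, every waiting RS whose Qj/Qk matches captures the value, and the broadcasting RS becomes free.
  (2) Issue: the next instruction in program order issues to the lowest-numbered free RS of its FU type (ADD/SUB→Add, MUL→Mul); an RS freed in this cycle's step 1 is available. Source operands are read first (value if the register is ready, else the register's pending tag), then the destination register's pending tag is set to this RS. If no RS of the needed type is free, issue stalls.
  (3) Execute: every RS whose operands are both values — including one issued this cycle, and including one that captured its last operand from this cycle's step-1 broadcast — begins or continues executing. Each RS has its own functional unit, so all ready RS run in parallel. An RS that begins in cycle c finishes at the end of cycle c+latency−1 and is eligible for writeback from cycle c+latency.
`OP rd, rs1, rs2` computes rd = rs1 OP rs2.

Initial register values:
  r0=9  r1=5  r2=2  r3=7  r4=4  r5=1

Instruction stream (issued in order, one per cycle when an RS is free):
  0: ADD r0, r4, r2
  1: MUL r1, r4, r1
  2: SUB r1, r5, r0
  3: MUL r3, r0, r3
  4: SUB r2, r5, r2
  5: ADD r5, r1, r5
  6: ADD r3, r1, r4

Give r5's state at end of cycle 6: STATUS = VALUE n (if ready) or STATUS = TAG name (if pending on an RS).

STATUS = TAG Add3

  c1: issue ADD r0<-Add1  regs: r0:Add1,r1:5,r2:2,r3:7,r4:4,r5:1
  c2: issue MUL r1<-Mul1  regs: r0:Add1,r1:Mul1,r2:2,r3:7,r4:4,r5:1
  c3: issue SUB r1<-Add2  regs: r0:Add1,r1:Add2,r2:2,r3:7,r4:4,r5:1
  c4: CDB Add1=6; issue MUL r3<-Mul2  regs: r0:6,r1:Add2,r2:2,r3:Mul2,r4:4,r5:1
  c5: issue SUB r2<-Add1  regs: r0:6,r1:Add2,r2:Add1,r3:Mul2,r4:4,r5:1
  c6: issue ADD r5<-Add3  regs: r0:6,r1:Add2,r2:Add1,r3:Mul2,r4:4,r5:Add3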